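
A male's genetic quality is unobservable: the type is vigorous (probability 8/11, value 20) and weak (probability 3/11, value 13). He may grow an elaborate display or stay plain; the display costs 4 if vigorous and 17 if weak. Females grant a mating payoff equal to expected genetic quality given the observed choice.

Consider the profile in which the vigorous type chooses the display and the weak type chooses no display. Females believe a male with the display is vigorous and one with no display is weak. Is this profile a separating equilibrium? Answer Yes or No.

Yes

Under these beliefs, the display earns mating payoff 20 and no display earns mating payoff 13.
vigorous: the display nets 20 − 4 = 16; no display nets 13. vigorous prefers the display.
weak: the display nets 20 − 17 = 3; no display nets 13. weak prefers no display.
Neither type deviates, so the separating profile is an equilibrium.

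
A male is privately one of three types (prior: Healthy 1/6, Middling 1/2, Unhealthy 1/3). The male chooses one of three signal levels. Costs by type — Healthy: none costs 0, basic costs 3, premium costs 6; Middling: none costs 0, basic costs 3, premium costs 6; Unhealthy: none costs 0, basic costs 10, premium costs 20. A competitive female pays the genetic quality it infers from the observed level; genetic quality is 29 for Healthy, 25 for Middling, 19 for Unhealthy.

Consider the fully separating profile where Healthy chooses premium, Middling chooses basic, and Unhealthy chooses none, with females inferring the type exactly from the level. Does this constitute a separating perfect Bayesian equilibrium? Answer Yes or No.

No

Separating mating payoffs: premium → 29, basic → 25, none → 19.
Healthy (assigned premium): none: 19 − 0 = 19; basic: 25 − 3 = 22; premium: 29 − 6 = 23. Healthy stays.
Middling (assigned basic): none: 19 − 0 = 19; basic: 25 − 3 = 22; premium: 29 − 6 = 23. Middling prefers premium.
Unhealthy (assigned none): none: 19 − 0 = 19; basic: 25 − 10 = 15; premium: 29 − 20 = 9. Unhealthy stays.
At least one type deviates; the separating profile fails.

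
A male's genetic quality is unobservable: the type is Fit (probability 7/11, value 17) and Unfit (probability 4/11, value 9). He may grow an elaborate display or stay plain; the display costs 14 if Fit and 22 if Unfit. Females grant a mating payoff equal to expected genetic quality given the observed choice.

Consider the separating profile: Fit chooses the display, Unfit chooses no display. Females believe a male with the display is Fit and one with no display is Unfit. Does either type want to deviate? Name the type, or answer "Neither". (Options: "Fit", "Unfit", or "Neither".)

Fit

The display pays 17; no display pays 9.
Fit: assigned the display, nets 17 − 14 = 3; deviating to no display nets 9.
Unfit: assigned no display, nets 9; deviating to the display nets 17 − 22 = -5.
The Fit type gains 6 by deviating.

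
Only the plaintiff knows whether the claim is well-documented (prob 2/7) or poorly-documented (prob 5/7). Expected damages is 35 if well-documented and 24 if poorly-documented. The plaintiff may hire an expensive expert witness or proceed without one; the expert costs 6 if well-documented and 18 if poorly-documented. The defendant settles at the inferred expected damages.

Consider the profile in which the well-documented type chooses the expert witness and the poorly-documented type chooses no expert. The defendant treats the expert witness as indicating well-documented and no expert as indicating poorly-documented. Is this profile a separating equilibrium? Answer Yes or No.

Yes

Under these beliefs, the expert witness earns settlement 35 and no expert earns settlement 24.
well-documented: the expert witness nets 35 − 6 = 29; no expert nets 24. well-documented prefers the expert witness.
poorly-documented: the expert witness nets 35 − 18 = 17; no expert nets 24. poorly-documented prefers no expert.
Neither type deviates, so the separating profile is an equilibrium.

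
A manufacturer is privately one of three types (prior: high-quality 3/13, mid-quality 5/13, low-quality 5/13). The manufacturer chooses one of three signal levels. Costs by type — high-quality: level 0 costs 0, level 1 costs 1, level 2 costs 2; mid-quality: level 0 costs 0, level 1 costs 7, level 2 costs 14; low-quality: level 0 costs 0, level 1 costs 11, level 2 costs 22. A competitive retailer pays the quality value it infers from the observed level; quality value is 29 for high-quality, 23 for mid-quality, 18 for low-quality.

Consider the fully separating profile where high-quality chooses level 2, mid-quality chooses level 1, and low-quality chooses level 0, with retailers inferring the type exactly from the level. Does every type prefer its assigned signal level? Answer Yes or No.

No

Separating prices: level 2 → 29, level 1 → 23, level 0 → 18.
high-quality (assigned level 2): level 0: 18 − 0 = 18; level 1: 23 − 1 = 22; level 2: 29 − 2 = 27. high-quality stays.
mid-quality (assigned level 1): level 0: 18 − 0 = 18; level 1: 23 − 7 = 16; level 2: 29 − 14 = 15. mid-quality prefers level 0.
low-quality (assigned level 0): level 0: 18 − 0 = 18; level 1: 23 − 11 = 12; level 2: 29 − 22 = 7. low-quality stays.
At least one type deviates; the separating profile fails.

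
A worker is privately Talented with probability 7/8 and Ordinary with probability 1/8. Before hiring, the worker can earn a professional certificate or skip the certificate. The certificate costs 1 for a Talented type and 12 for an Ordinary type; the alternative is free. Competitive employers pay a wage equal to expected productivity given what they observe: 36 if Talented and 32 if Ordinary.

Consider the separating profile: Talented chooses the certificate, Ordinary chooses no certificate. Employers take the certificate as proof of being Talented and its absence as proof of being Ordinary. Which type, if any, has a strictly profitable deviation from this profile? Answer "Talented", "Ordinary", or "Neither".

Neither

The certificate pays 36; no certificate pays 32.
Talented: assigned the certificate, nets 36 − 1 = 35; deviating to no certificate nets 32.
Ordinary: assigned no certificate, nets 32; deviating to the certificate nets 36 − 12 = 24.
Both types strictly prefer their assigned action; no profitable deviation.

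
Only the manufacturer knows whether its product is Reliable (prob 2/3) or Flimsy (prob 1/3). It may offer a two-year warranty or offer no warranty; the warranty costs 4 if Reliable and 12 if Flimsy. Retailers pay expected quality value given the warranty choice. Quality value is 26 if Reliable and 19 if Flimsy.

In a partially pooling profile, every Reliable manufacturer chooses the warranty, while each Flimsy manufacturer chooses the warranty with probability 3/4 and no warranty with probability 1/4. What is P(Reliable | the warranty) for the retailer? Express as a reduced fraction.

P(the warranty) = (2/3)·1 + (1/3)·(3/4) = 11/12.
By Bayes' rule, P(Reliable | the warranty) = (2/3) / (11/12) = 8/11.

8/11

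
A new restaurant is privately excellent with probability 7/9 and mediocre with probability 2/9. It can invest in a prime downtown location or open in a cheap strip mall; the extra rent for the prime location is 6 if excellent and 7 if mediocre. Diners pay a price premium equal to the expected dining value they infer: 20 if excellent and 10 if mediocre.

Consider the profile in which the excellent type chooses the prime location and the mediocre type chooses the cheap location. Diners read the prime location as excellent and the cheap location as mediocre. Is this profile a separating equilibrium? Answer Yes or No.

Under these beliefs, the prime location earns price premium 20 and the cheap location earns price premium 10.
excellent: the prime location nets 20 − 6 = 14; the cheap location nets 10. excellent prefers the prime location.
mediocre: the prime location nets 20 − 7 = 13; the cheap location nets 10. mediocre would deviate to the prime location.
mediocre has a profitable deviation, so the profile is not an equilibrium.

No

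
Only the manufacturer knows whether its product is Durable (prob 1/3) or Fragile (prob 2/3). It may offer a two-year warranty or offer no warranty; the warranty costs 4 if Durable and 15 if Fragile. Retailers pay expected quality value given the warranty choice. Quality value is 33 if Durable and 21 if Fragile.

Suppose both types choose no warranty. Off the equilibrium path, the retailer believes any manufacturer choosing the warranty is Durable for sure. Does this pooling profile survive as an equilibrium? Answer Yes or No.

On path, the retailer holds the prior and pays 1/3·33 + 2/3·21 = 25. Off path (the warranty), believing Durable, it pays 33.
Durable: no warranty nets 25; the warranty nets 33 − 4 = 29. Durable would deviate.
Fragile: no warranty nets 25; the warranty nets 33 − 15 = 18. Fragile stays.
A type deviates, so pooling fails.

No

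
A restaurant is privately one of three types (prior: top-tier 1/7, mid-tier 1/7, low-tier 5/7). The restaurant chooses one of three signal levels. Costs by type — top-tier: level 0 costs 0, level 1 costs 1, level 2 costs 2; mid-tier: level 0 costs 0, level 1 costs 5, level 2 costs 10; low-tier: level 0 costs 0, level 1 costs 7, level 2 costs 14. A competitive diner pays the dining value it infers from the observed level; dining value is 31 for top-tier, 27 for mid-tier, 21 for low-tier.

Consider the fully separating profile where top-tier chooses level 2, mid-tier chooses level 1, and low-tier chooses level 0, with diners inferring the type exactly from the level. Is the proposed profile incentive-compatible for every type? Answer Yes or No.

Separating price premiums: level 2 → 31, level 1 → 27, level 0 → 21.
top-tier (assigned level 2): level 0: 21 − 0 = 21; level 1: 27 − 1 = 26; level 2: 31 − 2 = 29. top-tier stays.
mid-tier (assigned level 1): level 0: 21 − 0 = 21; level 1: 27 − 5 = 22; level 2: 31 − 10 = 21. mid-tier stays.
low-tier (assigned level 0): level 0: 21 − 0 = 21; level 1: 27 − 7 = 20; level 2: 31 − 14 = 17. low-tier stays.
Every type prefers its assigned level; separation holds.

Yes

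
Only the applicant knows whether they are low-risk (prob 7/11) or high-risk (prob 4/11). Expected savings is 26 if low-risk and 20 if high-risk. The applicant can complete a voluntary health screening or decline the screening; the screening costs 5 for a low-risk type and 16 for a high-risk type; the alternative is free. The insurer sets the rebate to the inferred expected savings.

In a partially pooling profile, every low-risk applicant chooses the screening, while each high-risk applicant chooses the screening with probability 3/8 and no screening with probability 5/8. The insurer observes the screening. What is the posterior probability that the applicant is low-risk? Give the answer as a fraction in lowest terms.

14/17

P(the screening) = (7/11)·1 + (4/11)·(3/8) = 17/22.
By Bayes' rule, P(low-risk | the screening) = (7/11) / (17/22) = 14/17.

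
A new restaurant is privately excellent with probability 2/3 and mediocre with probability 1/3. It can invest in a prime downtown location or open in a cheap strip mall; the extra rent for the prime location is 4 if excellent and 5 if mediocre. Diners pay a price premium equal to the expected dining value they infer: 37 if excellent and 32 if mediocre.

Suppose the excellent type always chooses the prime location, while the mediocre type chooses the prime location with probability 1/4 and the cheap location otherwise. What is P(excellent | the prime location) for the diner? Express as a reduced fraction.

P(the prime location) = (2/3)·1 + (1/3)·(1/4) = 3/4.
By Bayes' rule, P(excellent | the prime location) = (2/3) / (3/4) = 8/9.

8/9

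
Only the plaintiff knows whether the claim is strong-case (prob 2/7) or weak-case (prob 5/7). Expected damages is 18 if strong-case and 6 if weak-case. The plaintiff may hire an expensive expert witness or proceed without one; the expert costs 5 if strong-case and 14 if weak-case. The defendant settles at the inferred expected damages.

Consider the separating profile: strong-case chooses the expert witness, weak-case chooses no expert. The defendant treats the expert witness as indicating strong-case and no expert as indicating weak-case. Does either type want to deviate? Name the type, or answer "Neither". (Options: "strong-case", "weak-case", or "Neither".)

Neither

The expert witness pays 18; no expert pays 6.
strong-case: assigned the expert witness, nets 18 − 5 = 13; deviating to no expert nets 6.
weak-case: assigned no expert, nets 6; deviating to the expert witness nets 18 − 14 = 4.
Both types strictly prefer their assigned action; no profitable deviation.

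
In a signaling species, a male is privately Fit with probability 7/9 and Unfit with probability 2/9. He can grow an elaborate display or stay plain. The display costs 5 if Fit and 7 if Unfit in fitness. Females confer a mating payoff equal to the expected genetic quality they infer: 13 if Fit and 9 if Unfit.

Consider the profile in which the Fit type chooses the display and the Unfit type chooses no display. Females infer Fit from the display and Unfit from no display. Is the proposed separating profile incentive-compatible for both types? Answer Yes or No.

Under these beliefs, the display earns mating payoff 13 and no display earns mating payoff 9.
Fit: the display nets 13 − 5 = 8; no display nets 9. Fit would deviate to no display.
Unfit: the display nets 13 − 7 = 6; no display nets 9. Unfit prefers no display.
Fit has a profitable deviation, so the profile is not an equilibrium.

No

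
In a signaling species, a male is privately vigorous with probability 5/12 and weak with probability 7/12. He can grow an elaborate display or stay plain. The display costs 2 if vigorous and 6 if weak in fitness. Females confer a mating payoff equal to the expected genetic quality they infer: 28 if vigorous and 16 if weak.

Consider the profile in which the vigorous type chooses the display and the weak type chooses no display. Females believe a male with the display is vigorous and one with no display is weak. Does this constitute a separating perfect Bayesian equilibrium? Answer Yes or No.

Under these beliefs, the display earns mating payoff 28 and no display earns mating payoff 16.
vigorous: the display nets 28 − 2 = 26; no display nets 16. vigorous prefers the display.
weak: the display nets 28 − 6 = 22; no display nets 16. weak would deviate to the display.
weak has a profitable deviation, so the profile is not an equilibrium.

No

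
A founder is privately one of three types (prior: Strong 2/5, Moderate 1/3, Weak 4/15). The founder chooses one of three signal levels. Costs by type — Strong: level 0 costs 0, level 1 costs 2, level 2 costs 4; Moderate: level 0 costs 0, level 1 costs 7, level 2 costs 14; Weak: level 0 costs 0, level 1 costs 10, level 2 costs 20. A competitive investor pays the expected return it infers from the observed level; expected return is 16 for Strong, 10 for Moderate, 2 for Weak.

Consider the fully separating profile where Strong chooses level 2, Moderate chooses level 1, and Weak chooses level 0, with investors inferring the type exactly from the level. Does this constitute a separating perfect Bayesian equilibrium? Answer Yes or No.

Yes

Separating valuations: level 2 → 16, level 1 → 10, level 0 → 2.
Strong (assigned level 2): level 0: 2 − 0 = 2; level 1: 10 − 2 = 8; level 2: 16 − 4 = 12. Strong stays.
Moderate (assigned level 1): level 0: 2 − 0 = 2; level 1: 10 − 7 = 3; level 2: 16 − 14 = 2. Moderate stays.
Weak (assigned level 0): level 0: 2 − 0 = 2; level 1: 10 − 10 = 0; level 2: 16 − 20 = -4. Weak stays.
Every type prefers its assigned level; separation holds.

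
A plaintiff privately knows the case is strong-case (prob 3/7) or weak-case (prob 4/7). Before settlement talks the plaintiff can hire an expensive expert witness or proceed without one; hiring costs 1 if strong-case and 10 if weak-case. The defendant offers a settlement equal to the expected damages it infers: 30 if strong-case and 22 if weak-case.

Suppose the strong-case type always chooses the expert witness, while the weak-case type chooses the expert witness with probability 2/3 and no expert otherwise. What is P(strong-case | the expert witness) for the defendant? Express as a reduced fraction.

9/17

P(the expert witness) = (3/7)·1 + (4/7)·(2/3) = 17/21.
By Bayes' rule, P(strong-case | the expert witness) = (3/7) / (17/21) = 9/17.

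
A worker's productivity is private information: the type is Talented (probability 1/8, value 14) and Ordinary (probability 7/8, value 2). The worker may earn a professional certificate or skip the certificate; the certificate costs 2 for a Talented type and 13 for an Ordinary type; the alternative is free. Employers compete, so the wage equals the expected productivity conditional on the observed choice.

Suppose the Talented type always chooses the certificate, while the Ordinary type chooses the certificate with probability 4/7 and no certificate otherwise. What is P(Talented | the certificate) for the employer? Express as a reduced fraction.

1/5

P(the certificate) = (1/8)·1 + (7/8)·(4/7) = 5/8.
By Bayes' rule, P(Talented | the certificate) = (1/8) / (5/8) = 1/5.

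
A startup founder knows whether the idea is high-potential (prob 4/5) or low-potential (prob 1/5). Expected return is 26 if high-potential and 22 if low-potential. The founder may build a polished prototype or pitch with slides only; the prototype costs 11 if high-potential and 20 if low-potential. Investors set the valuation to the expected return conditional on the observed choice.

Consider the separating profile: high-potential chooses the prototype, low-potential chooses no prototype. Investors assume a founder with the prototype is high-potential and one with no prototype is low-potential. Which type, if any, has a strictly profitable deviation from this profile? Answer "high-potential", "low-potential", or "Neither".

The prototype pays 26; no prototype pays 22.
high-potential: assigned the prototype, nets 26 − 11 = 15; deviating to no prototype nets 22.
low-potential: assigned no prototype, nets 22; deviating to the prototype nets 26 − 20 = 6.
The high-potential type gains 7 by deviating.

high-potential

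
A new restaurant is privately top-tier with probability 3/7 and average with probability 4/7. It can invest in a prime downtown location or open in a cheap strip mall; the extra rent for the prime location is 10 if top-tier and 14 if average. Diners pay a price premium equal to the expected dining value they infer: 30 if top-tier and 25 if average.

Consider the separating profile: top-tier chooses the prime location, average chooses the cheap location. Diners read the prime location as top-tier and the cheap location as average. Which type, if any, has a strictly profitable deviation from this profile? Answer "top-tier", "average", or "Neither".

top-tier

The prime location pays 30; the cheap location pays 25.
top-tier: assigned the prime location, nets 30 − 10 = 20; deviating to the cheap location nets 25.
average: assigned the cheap location, nets 25; deviating to the prime location nets 30 − 14 = 16.
The top-tier type gains 5 by deviating.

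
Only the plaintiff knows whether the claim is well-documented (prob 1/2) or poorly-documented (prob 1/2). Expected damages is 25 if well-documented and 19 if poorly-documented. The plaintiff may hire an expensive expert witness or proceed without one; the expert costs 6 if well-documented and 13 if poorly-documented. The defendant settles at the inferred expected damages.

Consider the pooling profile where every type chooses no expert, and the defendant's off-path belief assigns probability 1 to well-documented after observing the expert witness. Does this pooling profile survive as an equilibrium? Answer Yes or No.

On path, the defendant holds the prior and pays 1/2·25 + 1/2·19 = 22. Off path (the expert witness), believing well-documented, it pays 25.
well-documented: no expert nets 22; the expert witness nets 25 − 6 = 19. well-documented stays.
poorly-documented: no expert nets 22; the expert witness nets 25 − 13 = 12. poorly-documented stays.
No type deviates, so pooling is sustained.

Yes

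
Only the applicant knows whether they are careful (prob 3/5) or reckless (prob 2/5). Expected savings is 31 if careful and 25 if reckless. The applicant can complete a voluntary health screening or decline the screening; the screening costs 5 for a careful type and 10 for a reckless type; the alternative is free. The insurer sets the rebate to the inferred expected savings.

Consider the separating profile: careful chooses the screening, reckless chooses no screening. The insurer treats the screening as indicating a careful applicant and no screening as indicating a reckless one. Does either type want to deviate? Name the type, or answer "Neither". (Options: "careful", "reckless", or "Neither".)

The screening pays 31; no screening pays 25.
careful: assigned the screening, nets 31 − 5 = 26; deviating to no screening nets 25.
reckless: assigned no screening, nets 25; deviating to the screening nets 31 − 10 = 21.
Both types strictly prefer their assigned action; no profitable deviation.

Neither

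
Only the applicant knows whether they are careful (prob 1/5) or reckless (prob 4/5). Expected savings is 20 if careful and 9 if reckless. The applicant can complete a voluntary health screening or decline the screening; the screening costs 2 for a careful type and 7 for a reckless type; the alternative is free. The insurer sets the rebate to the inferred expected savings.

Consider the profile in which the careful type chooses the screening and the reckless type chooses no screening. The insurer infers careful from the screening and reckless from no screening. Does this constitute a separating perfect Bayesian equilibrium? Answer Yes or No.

Under these beliefs, the screening earns rebate 20 and no screening earns rebate 9.
careful: the screening nets 20 − 2 = 18; no screening nets 9. careful prefers the screening.
reckless: the screening nets 20 − 7 = 13; no screening nets 9. reckless would deviate to the screening.
reckless has a profitable deviation, so the profile is not an equilibrium.

No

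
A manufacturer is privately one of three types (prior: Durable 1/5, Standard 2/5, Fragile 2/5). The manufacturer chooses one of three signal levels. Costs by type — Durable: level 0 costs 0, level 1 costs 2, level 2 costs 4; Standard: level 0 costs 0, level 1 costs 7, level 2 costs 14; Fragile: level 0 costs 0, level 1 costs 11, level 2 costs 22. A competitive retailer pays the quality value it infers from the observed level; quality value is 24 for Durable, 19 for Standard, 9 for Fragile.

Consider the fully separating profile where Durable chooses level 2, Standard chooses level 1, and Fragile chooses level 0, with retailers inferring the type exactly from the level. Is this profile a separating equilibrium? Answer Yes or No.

Yes

Separating prices: level 2 → 24, level 1 → 19, level 0 → 9.
Durable (assigned level 2): level 0: 9 − 0 = 9; level 1: 19 − 2 = 17; level 2: 24 − 4 = 20. Durable stays.
Standard (assigned level 1): level 0: 9 − 0 = 9; level 1: 19 − 7 = 12; level 2: 24 − 14 = 10. Standard stays.
Fragile (assigned level 0): level 0: 9 − 0 = 9; level 1: 19 − 11 = 8; level 2: 24 − 22 = 2. Fragile stays.
Every type prefers its assigned level; separation holds.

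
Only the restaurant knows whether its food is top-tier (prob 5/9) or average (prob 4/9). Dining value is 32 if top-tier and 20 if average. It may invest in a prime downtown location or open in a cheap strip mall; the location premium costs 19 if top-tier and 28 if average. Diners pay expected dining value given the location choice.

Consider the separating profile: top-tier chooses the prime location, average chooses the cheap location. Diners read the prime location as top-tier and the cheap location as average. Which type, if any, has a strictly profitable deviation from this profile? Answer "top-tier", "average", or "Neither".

The prime location pays 32; the cheap location pays 20.
top-tier: assigned the prime location, nets 32 − 19 = 13; deviating to the cheap location nets 20.
average: assigned the cheap location, nets 20; deviating to the prime location nets 32 − 28 = 4.
The top-tier type gains 7 by deviating.

top-tier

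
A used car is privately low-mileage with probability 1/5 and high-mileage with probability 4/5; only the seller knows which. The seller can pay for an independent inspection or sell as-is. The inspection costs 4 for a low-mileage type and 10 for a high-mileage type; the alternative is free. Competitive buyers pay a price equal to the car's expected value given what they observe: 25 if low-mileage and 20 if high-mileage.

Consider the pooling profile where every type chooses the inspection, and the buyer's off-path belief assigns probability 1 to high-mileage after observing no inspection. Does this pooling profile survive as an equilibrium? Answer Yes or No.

On path, the buyer holds the prior and pays 1/5·25 + 4/5·20 = 21. Off path (no inspection), believing high-mileage, it pays 20.
low-mileage: the inspection nets 21 − 4 = 17; no inspection nets 20. low-mileage would deviate.
high-mileage: the inspection nets 21 − 10 = 11; no inspection nets 20. high-mileage would deviate.
A type deviates, so pooling fails.

No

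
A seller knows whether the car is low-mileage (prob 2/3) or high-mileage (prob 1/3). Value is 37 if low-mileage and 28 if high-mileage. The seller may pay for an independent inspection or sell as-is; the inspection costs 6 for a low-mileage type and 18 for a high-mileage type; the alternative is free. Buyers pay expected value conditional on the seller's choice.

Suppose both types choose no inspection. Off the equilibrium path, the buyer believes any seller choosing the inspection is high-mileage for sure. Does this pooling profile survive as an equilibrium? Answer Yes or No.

On path, the buyer holds the prior and pays 2/3·37 + 1/3·28 = 34. Off path (the inspection), believing high-mileage, it pays 28.
low-mileage: no inspection nets 34; the inspection nets 28 − 6 = 22. low-mileage stays.
high-mileage: no inspection nets 34; the inspection nets 28 − 18 = 10. high-mileage stays.
No type deviates, so pooling is sustained.

Yes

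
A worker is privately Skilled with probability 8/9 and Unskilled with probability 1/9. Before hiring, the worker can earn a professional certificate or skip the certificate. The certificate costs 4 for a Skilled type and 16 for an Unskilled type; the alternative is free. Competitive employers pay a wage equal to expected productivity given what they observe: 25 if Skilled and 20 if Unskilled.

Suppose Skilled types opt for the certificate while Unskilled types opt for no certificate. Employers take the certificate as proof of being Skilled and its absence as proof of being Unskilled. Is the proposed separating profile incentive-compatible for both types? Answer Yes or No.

Under these beliefs, the certificate earns wage 25 and no certificate earns wage 20.
Skilled: the certificate nets 25 − 4 = 21; no certificate nets 20. Skilled prefers the certificate.
Unskilled: the certificate nets 25 − 16 = 9; no certificate nets 20. Unskilled prefers no certificate.
Neither type deviates, so the separating profile is an equilibrium.

Yes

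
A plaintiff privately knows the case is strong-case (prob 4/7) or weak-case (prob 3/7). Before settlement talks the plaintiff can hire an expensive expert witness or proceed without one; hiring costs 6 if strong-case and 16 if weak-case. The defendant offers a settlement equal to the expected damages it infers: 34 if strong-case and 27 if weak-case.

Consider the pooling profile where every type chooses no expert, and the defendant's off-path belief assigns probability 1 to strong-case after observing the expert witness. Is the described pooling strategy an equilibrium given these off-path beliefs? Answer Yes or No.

Yes

On path, the defendant holds the prior and pays 4/7·34 + 3/7·27 = 31. Off path (the expert witness), believing strong-case, it pays 34.
strong-case: no expert nets 31; the expert witness nets 34 − 6 = 28. strong-case stays.
weak-case: no expert nets 31; the expert witness nets 34 − 16 = 18. weak-case stays.
No type deviates, so pooling is sustained.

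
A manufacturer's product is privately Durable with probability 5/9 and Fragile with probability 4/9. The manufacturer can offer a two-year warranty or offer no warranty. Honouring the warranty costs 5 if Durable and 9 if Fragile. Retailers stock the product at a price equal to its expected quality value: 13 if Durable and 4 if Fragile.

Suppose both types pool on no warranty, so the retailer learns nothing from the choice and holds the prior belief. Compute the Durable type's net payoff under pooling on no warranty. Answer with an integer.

Pooled price = 5/9·13 + 4/9·4 = 9.
Durable pays no cost for no warranty, so net payoff = 9.

9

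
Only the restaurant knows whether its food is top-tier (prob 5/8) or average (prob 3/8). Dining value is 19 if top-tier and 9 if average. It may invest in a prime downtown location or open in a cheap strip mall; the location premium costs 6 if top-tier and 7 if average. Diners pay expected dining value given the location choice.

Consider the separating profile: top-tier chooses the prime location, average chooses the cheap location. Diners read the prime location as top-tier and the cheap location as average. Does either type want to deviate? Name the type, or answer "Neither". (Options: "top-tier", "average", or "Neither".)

average

The prime location pays 19; the cheap location pays 9.
top-tier: assigned the prime location, nets 19 − 6 = 13; deviating to the cheap location nets 9.
average: assigned the cheap location, nets 9; deviating to the prime location nets 19 − 7 = 12.
The average type gains 3 by deviating.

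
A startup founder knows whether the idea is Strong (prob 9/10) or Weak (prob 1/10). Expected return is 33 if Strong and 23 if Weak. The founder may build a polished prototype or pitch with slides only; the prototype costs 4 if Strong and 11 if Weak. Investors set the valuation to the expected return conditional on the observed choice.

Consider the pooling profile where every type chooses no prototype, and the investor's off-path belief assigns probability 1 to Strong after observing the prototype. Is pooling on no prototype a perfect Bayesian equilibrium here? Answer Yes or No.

On path, the investor holds the prior and pays 9/10·33 + 1/10·23 = 32. Off path (the prototype), believing Strong, it pays 33.
Strong: no prototype nets 32; the prototype nets 33 − 4 = 29. Strong stays.
Weak: no prototype nets 32; the prototype nets 33 − 11 = 22. Weak stays.
No type deviates, so pooling is sustained.

Yes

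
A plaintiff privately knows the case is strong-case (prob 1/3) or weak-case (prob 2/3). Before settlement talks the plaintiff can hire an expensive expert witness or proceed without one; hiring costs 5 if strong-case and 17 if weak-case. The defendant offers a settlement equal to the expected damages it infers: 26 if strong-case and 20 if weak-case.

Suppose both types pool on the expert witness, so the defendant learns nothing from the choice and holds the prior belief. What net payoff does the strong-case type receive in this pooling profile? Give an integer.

17

Pooled settlement = 1/3·26 + 2/3·20 = 22.
strong-case pays cost 5 for the expert witness, so net payoff = 22 − 5 = 17.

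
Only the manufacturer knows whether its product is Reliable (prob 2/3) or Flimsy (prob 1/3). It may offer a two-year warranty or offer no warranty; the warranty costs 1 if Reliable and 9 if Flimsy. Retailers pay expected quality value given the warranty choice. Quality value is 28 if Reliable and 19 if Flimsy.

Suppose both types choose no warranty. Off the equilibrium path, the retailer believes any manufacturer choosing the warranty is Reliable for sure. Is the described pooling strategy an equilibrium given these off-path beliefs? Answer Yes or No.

No

On path, the retailer holds the prior and pays 2/3·28 + 1/3·19 = 25. Off path (the warranty), believing Reliable, it pays 28.
Reliable: no warranty nets 25; the warranty nets 28 − 1 = 27. Reliable would deviate.
Flimsy: no warranty nets 25; the warranty nets 28 − 9 = 19. Flimsy stays.
A type deviates, so pooling fails.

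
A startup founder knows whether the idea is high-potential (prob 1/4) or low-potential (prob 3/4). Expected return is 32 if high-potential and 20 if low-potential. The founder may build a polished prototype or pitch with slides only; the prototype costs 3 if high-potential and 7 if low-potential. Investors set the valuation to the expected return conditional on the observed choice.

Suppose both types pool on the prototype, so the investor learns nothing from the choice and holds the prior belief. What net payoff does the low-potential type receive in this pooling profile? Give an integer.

16

Pooled valuation = 1/4·32 + 3/4·20 = 23.
low-potential pays cost 7 for the prototype, so net payoff = 23 − 7 = 16.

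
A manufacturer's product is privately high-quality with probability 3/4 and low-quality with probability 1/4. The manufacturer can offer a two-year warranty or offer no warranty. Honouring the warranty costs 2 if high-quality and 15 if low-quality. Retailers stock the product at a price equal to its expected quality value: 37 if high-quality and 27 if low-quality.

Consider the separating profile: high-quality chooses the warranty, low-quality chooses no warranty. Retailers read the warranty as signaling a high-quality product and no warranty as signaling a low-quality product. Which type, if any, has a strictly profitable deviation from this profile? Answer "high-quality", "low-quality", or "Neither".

The warranty pays 37; no warranty pays 27.
high-quality: assigned the warranty, nets 37 − 2 = 35; deviating to no warranty nets 27.
low-quality: assigned no warranty, nets 27; deviating to the warranty nets 37 − 15 = 22.
Both types strictly prefer their assigned action; no profitable deviation.

Neither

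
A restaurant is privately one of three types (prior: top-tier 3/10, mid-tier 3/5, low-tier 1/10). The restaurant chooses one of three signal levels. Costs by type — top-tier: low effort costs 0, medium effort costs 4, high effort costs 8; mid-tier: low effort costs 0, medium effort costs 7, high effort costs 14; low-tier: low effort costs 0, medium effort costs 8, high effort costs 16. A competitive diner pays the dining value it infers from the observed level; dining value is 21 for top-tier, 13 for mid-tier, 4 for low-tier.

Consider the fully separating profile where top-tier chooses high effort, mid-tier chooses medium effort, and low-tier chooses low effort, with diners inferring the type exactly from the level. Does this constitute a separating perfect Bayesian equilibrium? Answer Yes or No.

No

Separating price premiums: high effort → 21, medium effort → 13, low effort → 4.
top-tier (assigned high effort): low effort: 4 − 0 = 4; medium effort: 13 − 4 = 9; high effort: 21 − 8 = 13. top-tier stays.
mid-tier (assigned medium effort): low effort: 4 − 0 = 4; medium effort: 13 − 7 = 6; high effort: 21 − 14 = 7. mid-tier prefers high effort.
low-tier (assigned low effort): low effort: 4 − 0 = 4; medium effort: 13 − 8 = 5; high effort: 21 − 16 = 5. low-tier prefers medium effort.
At least one type deviates; the separating profile fails.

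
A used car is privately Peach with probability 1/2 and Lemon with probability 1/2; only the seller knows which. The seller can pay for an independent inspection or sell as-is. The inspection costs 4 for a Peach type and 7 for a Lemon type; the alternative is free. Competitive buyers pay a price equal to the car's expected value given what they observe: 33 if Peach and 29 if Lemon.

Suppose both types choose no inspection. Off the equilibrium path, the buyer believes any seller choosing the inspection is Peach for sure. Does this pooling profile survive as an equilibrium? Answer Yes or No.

On path, the buyer holds the prior and pays 1/2·33 + 1/2·29 = 31. Off path (the inspection), believing Peach, it pays 33.
Peach: no inspection nets 31; the inspection nets 33 − 4 = 29. Peach stays.
Lemon: no inspection nets 31; the inspection nets 33 − 7 = 26. Lemon stays.
No type deviates, so pooling is sustained.

Yes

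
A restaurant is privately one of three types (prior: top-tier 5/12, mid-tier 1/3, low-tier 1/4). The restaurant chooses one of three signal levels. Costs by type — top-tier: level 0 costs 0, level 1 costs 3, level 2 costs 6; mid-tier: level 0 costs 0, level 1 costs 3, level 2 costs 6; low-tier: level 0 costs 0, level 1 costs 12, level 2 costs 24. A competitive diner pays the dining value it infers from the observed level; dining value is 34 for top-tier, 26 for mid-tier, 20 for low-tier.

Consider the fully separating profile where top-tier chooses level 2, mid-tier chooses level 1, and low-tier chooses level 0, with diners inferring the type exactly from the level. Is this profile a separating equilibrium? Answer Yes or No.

No

Separating price premiums: level 2 → 34, level 1 → 26, level 0 → 20.
top-tier (assigned level 2): level 0: 20 − 0 = 20; level 1: 26 − 3 = 23; level 2: 34 − 6 = 28. top-tier stays.
mid-tier (assigned level 1): level 0: 20 − 0 = 20; level 1: 26 − 3 = 23; level 2: 34 − 6 = 28. mid-tier prefers level 2.
low-tier (assigned level 0): level 0: 20 − 0 = 20; level 1: 26 − 12 = 14; level 2: 34 − 24 = 10. low-tier stays.
At least one type deviates; the separating profile fails.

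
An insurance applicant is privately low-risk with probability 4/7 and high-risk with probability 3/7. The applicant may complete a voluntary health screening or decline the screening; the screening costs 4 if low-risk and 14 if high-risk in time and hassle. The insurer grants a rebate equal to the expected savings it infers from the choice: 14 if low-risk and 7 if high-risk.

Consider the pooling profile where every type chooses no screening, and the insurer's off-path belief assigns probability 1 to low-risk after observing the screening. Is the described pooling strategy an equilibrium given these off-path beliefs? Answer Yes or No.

Yes

On path, the insurer holds the prior and pays 4/7·14 + 3/7·7 = 11. Off path (the screening), believing low-risk, it pays 14.
low-risk: no screening nets 11; the screening nets 14 − 4 = 10. low-risk stays.
high-risk: no screening nets 11; the screening nets 14 − 14 = 0. high-risk stays.
No type deviates, so pooling is sustained.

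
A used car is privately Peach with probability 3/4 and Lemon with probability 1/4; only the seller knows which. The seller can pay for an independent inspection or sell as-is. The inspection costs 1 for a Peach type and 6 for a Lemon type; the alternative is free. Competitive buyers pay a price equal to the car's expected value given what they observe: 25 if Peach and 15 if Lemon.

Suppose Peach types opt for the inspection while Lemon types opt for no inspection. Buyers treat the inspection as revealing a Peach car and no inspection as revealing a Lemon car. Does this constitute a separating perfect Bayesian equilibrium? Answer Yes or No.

No

Under these beliefs, the inspection earns price 25 and no inspection earns price 15.
Peach: the inspection nets 25 − 1 = 24; no inspection nets 15. Peach prefers the inspection.
Lemon: the inspection nets 25 − 6 = 19; no inspection nets 15. Lemon would deviate to the inspection.
Lemon has a profitable deviation, so the profile is not an equilibrium.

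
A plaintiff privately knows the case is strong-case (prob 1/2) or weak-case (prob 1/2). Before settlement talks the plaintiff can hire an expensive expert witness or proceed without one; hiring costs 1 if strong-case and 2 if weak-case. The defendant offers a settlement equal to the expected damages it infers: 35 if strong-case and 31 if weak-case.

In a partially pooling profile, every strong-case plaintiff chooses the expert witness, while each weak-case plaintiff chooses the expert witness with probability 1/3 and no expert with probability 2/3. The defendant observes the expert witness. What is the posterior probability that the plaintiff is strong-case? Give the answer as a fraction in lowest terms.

3/4

P(the expert witness) = (1/2)·1 + (1/2)·(1/3) = 2/3.
By Bayes' rule, P(strong-case | the expert witness) = (1/2) / (2/3) = 3/4.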